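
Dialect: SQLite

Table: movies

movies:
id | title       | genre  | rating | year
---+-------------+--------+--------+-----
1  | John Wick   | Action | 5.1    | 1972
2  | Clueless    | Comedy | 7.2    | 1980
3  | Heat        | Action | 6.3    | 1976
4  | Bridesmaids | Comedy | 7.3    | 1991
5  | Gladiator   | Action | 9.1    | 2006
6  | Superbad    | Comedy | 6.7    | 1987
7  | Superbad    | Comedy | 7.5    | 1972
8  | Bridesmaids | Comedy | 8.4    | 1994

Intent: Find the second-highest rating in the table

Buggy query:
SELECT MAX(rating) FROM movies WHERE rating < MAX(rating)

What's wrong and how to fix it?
Bug: MAX(rating) on the right of the comparison is an aggregate-in-WHERE error

Fix: Put the inner MAX in a scalar subquery

Corrected query:
SELECT MAX(rating) FROM movies WHERE rating < (SELECT MAX(rating) FROM movies)

Result:
MAX(rating)
-----------
8.4        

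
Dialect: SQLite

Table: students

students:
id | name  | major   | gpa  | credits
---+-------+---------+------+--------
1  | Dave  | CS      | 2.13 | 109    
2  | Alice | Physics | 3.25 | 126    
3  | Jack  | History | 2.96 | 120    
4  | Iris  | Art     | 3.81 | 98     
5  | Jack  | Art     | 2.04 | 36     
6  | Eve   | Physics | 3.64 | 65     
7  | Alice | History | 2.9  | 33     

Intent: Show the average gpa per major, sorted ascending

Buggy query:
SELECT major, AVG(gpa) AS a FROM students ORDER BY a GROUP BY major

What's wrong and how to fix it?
Bug: ORDER BY appears before GROUP BY; SQL clause order requires GROUP BY first

Fix: Reorder: SELECT … FROM … GROUP BY … ORDER BY …

Corrected query:
SELECT major, AVG(gpa) AS a FROM students GROUP BY major ORDER BY a

Result:
major   | a    
--------+------
CS      | 2.13 
Art     | 2.925
History | 2.93 
Physics | 3.445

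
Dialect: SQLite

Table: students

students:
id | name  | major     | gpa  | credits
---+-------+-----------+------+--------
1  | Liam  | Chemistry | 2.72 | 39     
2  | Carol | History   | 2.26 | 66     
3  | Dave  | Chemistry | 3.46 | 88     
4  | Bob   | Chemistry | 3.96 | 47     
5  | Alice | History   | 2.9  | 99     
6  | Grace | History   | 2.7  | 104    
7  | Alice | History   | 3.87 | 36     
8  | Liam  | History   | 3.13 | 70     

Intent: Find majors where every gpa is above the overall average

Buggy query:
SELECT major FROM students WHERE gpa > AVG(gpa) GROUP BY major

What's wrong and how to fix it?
Bug: WHERE evaluates per row before aggregation, so AVG() is unavailable

Fix: Use a subquery for AVG and a HAVING MIN(...) filter so the condition holds for every row in the group

Corrected query:
SELECT major FROM students GROUP BY major HAVING MIN(gpa) > (SELECT AVG(gpa) FROM students)

Result:
(no rows)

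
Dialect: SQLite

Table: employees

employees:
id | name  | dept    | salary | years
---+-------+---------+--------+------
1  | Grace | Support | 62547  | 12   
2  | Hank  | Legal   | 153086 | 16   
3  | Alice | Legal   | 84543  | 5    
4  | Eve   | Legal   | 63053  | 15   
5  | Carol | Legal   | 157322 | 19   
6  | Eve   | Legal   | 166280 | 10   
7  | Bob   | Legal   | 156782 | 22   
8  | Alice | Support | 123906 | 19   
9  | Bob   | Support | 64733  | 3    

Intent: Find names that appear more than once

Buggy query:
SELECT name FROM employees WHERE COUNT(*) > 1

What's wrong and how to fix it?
Bug: COUNT(*) is an aggregate and cannot be used in WHERE

Fix: Group first, then use HAVING for the count condition

Corrected query:
SELECT name FROM employees GROUP BY name HAVING COUNT(*) > 1

Result:
name 
-----
Alice
Bob  
Eve  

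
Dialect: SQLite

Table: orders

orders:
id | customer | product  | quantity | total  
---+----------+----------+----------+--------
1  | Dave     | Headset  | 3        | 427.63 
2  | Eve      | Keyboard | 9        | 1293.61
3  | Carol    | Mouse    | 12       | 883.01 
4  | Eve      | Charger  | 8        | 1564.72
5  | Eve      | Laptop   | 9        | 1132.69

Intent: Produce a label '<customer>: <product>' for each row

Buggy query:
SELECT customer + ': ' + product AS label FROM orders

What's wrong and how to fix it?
Bug: SQLite uses || for string concatenation; + coerces text to numbers (yielding 0)

Fix: Use the || operator for string concatenation

Corrected query:
SELECT customer || ': ' || product AS label FROM orders

Result:
label        
-------------
Dave: Headset
Eve: Keyboard
Carol: Mouse 
Eve: Charger 
Eve: Laptop  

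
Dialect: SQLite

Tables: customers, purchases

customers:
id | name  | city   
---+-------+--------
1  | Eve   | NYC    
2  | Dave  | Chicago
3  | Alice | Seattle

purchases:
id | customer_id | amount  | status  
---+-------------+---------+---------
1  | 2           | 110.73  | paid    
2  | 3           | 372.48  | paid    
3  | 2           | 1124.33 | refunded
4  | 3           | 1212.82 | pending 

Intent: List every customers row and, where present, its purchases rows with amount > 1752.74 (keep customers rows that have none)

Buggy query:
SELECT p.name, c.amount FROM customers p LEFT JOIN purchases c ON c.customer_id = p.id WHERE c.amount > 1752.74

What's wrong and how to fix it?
Bug: A WHERE condition on the right-hand table after LEFT JOIN drops unmatched parents

Fix: Put 'c.amount > 1752.74' in the JOIN's ON clause instead of WHERE

Corrected query:
SELECT p.name, c.amount FROM customers p LEFT JOIN purchases c ON c.customer_id = p.id AND c.amount > 1752.74

Result:
name  | amount
------+-------
Eve   | NULL  
Dave  | NULL  
Alice | NULL  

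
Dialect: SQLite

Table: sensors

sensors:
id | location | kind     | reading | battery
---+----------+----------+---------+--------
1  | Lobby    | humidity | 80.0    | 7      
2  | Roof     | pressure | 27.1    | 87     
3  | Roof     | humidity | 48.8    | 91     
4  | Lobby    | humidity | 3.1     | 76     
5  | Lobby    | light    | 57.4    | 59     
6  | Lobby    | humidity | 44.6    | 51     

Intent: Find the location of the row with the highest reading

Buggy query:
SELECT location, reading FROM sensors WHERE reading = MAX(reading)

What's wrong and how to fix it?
Bug: MAX(reading) is an aggregate and cannot be used directly in WHERE

Fix: Wrap MAX in a scalar subquery so WHERE compares against a single value

Corrected query:
SELECT location, reading FROM sensors WHERE reading = (SELECT MAX(reading) FROM sensors)

Result:
location | reading
---------+--------
Lobby    | 80     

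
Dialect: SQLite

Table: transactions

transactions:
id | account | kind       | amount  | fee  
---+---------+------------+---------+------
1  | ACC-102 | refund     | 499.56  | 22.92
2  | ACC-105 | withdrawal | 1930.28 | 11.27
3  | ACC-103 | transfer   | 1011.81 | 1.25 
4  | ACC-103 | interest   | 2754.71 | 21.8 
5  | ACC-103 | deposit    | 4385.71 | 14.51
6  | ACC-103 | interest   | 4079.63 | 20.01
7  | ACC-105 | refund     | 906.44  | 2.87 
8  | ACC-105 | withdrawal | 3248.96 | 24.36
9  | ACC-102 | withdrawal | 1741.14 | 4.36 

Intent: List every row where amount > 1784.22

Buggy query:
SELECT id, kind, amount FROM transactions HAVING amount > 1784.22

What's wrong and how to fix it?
Bug: HAVING filters the output of aggregation, but this query has no GROUP BY and no aggregate functions, so SQLite rejects it (HAVING clause on a non-aggregate query); the condition here is per row

Fix: Replace HAVING with WHERE since the condition applies to individual rows

Corrected query:
SELECT id, kind, amount FROM transactions WHERE amount > 1784.22

Result:
id | kind       | amount 
---+------------+--------
2  | withdrawal | 1930.28
4  | interest   | 2754.71
5  | deposit    | 4385.71
6  | interest   | 4079.63
8  | withdrawal | 3248.96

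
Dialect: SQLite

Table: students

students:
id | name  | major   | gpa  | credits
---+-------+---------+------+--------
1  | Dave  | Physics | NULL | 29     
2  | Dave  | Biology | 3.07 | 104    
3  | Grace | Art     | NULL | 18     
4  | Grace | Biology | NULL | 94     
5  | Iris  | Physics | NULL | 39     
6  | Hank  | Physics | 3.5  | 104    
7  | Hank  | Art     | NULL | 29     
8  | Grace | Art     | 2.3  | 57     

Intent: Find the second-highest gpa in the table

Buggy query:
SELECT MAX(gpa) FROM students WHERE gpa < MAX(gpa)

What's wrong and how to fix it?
Bug: The inner MAX is an aggregate inside WHERE, which is not allowed

Fix: Compute the overall MAX in a subquery, then take MAX of rows below it

Corrected query:
SELECT MAX(gpa) FROM students WHERE gpa < (SELECT MAX(gpa) FROM students)

Result:
MAX(gpa)
--------
3.07    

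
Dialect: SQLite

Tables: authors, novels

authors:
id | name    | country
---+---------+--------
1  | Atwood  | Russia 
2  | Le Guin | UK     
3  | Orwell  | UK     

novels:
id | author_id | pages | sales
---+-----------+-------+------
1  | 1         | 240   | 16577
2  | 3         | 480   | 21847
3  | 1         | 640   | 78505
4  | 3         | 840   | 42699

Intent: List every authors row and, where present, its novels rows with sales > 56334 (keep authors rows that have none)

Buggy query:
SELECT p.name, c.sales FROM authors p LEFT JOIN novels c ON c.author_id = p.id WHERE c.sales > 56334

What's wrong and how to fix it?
Bug: A WHERE condition on the right-hand table after LEFT JOIN drops unmatched parents

Fix: Put 'c.sales > 56334' in the JOIN's ON clause instead of WHERE

Corrected query:
SELECT p.name, c.sales FROM authors p LEFT JOIN novels c ON c.author_id = p.id AND c.sales > 56334

Result:
name    | sales
--------+------
Atwood  | 78505
Le Guin | NULL 
Orwell  | NULL 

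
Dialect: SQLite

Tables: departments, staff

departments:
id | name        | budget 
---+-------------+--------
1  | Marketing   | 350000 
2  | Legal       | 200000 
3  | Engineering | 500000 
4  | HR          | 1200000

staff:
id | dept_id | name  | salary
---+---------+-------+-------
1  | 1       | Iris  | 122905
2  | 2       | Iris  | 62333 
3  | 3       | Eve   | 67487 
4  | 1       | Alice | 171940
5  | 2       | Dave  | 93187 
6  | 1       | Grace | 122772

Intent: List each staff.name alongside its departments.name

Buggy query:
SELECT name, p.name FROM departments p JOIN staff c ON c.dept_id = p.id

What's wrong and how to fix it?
Bug: 'name' exists in both joined tables, so the database can't tell which one is meant

Fix: Prefix ambiguous columns with the table alias

Corrected query:
SELECT c.name, p.name FROM departments p JOIN staff c ON c.dept_id = p.id

Result:
name  | name       
------+------------
Iris  | Marketing  
Iris  | Legal      
Eve   | Engineering
Alice | Marketing  
Dave  | Legal      
Grace | Marketing  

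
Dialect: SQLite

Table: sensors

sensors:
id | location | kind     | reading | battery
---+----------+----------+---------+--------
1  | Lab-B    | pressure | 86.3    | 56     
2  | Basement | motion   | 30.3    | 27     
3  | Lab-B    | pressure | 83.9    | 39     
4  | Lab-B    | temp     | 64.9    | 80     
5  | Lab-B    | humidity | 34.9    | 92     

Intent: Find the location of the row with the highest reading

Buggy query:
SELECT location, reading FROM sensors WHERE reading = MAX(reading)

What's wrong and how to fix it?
Bug: MAX(reading) is an aggregate and cannot be used directly in WHERE

Fix: Wrap MAX in a scalar subquery so WHERE compares against a single value

Corrected query:
SELECT location, reading FROM sensors WHERE reading = (SELECT MAX(reading) FROM sensors)

Result:
location | reading
---------+--------
Lab-B    | 86.3   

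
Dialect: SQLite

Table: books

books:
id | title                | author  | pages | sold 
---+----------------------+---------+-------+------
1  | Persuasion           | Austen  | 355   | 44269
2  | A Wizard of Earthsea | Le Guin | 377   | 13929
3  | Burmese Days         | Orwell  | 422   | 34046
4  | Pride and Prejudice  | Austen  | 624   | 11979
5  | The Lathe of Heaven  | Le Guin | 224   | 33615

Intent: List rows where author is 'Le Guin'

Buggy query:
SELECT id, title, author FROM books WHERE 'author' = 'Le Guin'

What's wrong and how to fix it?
Bug: 'author' in single quotes is a string literal, not the column; the comparison is literal-vs-literal and never true

Fix: Remove the quotes around the column name (or use double quotes for an identifier)

Corrected query:
SELECT id, title, author FROM books WHERE author = 'Le Guin'

Result:
id | title                | author 
---+----------------------+--------
2  | A Wizard of Earthsea | Le Guin
5  | The Lathe of Heaven  | Le Guin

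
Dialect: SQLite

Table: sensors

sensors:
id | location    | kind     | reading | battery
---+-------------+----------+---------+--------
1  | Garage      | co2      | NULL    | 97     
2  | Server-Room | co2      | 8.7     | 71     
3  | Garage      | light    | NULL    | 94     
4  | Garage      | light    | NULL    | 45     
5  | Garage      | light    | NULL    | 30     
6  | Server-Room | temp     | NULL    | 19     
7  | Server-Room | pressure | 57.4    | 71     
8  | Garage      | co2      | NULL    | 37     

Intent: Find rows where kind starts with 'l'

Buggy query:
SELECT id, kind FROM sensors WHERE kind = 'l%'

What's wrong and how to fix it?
Bug: '=' compares the literal string including the % character; pattern matching needs LIKE

Fix: Use LIKE for wildcard pattern matching

Corrected query:
SELECT id, kind FROM sensors WHERE kind LIKE 'l%'

Result:
id | kind 
---+------
3  | light
4  | light
5  | light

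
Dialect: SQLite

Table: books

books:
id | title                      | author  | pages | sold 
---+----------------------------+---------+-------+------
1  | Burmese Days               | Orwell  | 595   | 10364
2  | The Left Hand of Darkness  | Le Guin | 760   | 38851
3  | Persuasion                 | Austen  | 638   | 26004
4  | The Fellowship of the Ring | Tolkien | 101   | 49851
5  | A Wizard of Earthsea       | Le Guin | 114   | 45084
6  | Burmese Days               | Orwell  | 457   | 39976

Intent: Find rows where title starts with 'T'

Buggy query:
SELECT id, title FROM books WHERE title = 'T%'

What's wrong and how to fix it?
Bug: '=' compares the literal string including the % character; pattern matching needs LIKE

Fix: Use LIKE for wildcard pattern matching

Corrected query:
SELECT id, title FROM books WHERE title LIKE 'T%'

Result:
id | title                     
---+---------------------------
2  | The Left Hand of Darkness 
4  | The Fellowship of the Ring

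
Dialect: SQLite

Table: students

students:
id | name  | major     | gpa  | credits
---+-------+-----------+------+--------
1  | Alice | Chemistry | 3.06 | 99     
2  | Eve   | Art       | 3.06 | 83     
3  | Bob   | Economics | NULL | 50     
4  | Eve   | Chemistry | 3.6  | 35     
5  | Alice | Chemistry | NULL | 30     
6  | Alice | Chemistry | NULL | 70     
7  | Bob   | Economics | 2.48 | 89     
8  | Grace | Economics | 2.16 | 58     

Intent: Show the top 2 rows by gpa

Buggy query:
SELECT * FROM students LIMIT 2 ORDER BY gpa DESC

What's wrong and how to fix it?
Bug: LIMIT must come after ORDER BY

Fix: Swap the clauses: ORDER BY first, then LIMIT

Corrected query:
SELECT * FROM students ORDER BY gpa DESC LIMIT 2

Result:
id | name  | major     | gpa  | credits
---+-------+-----------+------+--------
4  | Eve   | Chemistry | 3.6  | 35     
1  | Alice | Chemistry | 3.06 | 99     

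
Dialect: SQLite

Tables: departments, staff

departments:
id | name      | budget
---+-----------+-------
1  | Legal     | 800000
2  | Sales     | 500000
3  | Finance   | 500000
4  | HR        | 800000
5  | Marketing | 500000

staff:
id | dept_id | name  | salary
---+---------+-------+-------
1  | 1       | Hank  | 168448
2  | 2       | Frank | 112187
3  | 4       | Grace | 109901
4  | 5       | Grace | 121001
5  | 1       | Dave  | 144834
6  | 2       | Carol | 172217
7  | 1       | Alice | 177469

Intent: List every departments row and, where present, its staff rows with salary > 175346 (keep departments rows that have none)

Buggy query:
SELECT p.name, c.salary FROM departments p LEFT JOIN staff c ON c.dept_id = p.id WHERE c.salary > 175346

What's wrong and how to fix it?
Bug: A WHERE condition on the right-hand table after LEFT JOIN drops unmatched parents

Fix: Put 'c.salary > 175346' in the JOIN's ON clause instead of WHERE

Corrected query:
SELECT p.name, c.salary FROM departments p LEFT JOIN staff c ON c.dept_id = p.id AND c.salary > 175346

Result:
name      | salary
----------+-------
Legal     | 177469
Sales     | NULL  
Finance   | NULL  
HR        | NULL  
Marketing | NULL  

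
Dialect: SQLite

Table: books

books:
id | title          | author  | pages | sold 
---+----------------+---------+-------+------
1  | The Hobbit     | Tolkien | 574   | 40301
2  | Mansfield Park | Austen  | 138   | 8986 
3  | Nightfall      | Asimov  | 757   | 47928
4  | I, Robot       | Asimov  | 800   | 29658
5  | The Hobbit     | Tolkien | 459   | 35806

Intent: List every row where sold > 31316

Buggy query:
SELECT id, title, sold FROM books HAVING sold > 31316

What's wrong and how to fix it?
Bug: This is a non-aggregate query (no GROUP BY, no aggregates), so in SQLite the HAVING clause is invalid here; a row-level condition belongs in WHERE

Fix: Replace HAVING with WHERE since the condition applies to individual rows

Corrected query:
SELECT id, title, sold FROM books WHERE sold > 31316

Result:
id | title      | sold 
---+------------+------
1  | The Hobbit | 40301
3  | Nightfall  | 47928
5  | The Hobbit | 35806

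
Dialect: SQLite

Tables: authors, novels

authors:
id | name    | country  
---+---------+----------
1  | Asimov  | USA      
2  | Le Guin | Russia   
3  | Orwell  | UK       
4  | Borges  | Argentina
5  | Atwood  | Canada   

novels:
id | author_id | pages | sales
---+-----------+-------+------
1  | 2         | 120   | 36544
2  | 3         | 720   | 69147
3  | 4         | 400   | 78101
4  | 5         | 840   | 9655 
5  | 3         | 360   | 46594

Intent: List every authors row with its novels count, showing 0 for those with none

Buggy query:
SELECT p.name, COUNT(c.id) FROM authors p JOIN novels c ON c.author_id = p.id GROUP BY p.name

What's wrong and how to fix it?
Bug: INNER JOIN drops authors rows that have no matching novels rows

Fix: Use LEFT JOIN so parents without children still appear (COUNT(c.id) gives 0)

Corrected query:
SELECT p.name, COUNT(c.id) FROM authors p LEFT JOIN novels c ON c.author_id = p.id GROUP BY p.name

Result:
name    | COUNT(c.id)
--------+------------
Asimov  | 0          
Atwood  | 1          
Borges  | 1          
Le Guin | 1          
Orwell  | 2          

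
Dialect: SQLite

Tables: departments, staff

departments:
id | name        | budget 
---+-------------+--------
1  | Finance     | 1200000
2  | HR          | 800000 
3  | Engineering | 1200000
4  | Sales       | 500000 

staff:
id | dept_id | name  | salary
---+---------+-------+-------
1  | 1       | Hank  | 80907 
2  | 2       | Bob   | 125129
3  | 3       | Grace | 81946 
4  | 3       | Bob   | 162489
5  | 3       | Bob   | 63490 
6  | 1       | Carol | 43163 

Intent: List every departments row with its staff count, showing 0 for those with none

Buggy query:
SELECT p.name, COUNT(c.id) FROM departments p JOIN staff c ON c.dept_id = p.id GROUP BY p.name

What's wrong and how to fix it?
Bug: INNER JOIN drops departments rows that have no matching staff rows

Fix: Use LEFT JOIN so parents without children still appear (COUNT(c.id) gives 0)

Corrected query:
SELECT p.name, COUNT(c.id) FROM departments p LEFT JOIN staff c ON c.dept_id = p.id GROUP BY p.name

Result:
name        | COUNT(c.id)
------------+------------
Engineering | 3          
Finance     | 2          
HR          | 1          
Sales       | 0          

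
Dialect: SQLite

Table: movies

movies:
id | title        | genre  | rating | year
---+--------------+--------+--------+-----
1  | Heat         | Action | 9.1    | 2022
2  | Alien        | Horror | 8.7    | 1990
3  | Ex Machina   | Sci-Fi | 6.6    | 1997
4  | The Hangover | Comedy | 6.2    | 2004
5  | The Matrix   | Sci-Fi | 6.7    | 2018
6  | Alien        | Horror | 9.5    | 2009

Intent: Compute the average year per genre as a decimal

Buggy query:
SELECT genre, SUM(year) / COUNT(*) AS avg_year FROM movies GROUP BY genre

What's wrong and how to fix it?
Bug: SUM(year) and COUNT(*) are both integers; the division truncates the fractional part

Fix: Multiply by 1.0 (or CAST to REAL) to force floating-point division

Corrected query:
SELECT genre, SUM(year) * 1.0 / COUNT(*) AS avg_year FROM movies GROUP BY genre

Result:
genre  | avg_year
-------+---------
Action | 2022    
Comedy | 2004    
Horror | 1999.5  
Sci-Fi | 2007.5  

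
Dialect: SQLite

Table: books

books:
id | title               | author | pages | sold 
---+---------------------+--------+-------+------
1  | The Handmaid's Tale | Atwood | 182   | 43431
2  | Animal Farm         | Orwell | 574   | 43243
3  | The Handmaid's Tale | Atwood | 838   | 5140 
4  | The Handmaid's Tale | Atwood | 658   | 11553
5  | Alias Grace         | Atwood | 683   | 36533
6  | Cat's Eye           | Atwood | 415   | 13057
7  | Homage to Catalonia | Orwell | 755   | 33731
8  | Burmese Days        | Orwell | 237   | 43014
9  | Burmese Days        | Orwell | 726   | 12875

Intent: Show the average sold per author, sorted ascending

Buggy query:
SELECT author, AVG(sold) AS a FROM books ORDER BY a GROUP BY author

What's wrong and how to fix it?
Bug: GROUP BY must precede ORDER BY

Fix: Move ORDER BY to the end, after GROUP BY

Corrected query:
SELECT author, AVG(sold) AS a FROM books GROUP BY author ORDER BY a

Result:
author | a       
-------+---------
Atwood | 21942.8 
Orwell | 33215.75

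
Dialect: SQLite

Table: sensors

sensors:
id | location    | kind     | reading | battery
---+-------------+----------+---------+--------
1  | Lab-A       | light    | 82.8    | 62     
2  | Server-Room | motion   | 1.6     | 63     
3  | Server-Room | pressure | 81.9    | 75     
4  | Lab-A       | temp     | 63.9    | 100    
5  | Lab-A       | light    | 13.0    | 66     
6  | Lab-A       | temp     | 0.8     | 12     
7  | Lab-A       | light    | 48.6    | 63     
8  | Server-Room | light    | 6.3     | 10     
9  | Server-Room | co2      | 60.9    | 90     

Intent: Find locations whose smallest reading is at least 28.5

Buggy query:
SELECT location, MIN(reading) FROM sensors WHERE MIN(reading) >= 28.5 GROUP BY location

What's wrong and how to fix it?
Bug: MIN() in WHERE is a misuse of aggregate

Fix: Replace WHERE with HAVING after the GROUP BY

Corrected query:
SELECT location, MIN(reading) FROM sensors GROUP BY location HAVING MIN(reading) >= 28.5

Result:
(no rows)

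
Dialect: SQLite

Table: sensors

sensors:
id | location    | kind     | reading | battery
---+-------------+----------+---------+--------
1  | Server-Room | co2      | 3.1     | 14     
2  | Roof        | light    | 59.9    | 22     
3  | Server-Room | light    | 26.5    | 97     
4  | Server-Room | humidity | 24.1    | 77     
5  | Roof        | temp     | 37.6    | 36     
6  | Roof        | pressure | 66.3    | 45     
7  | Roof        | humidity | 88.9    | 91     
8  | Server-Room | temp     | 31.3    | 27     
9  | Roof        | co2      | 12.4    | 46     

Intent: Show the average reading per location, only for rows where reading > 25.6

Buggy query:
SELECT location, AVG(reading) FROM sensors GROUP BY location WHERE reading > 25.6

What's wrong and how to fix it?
Bug: WHERE cannot follow GROUP BY

Fix: Place WHERE between FROM and GROUP BY

Corrected query:
SELECT location, AVG(reading) FROM sensors WHERE reading > 25.6 GROUP BY location

Result:
location    | AVG(reading)
------------+-------------
Roof        | 63.175      
Server-Room | 28.9        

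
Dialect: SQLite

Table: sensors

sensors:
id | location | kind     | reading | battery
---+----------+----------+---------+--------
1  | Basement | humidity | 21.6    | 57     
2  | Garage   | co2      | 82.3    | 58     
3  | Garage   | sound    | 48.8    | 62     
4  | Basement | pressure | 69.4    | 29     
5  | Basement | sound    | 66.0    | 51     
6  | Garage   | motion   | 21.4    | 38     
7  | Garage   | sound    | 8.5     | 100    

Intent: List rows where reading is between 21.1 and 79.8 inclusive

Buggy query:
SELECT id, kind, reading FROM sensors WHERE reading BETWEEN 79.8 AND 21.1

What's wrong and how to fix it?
Bug: The bounds are reversed; BETWEEN a AND b requires a <= b to match anything

Fix: Swap the bounds so the smaller value comes first

Corrected query:
SELECT id, kind, reading FROM sensors WHERE reading BETWEEN 21.1 AND 79.8

Result:
id | kind     | reading
---+----------+--------
1  | humidity | 21.6   
3  | sound    | 48.8   
4  | pressure | 69.4   
5  | sound    | 66     
6  | motion   | 21.4   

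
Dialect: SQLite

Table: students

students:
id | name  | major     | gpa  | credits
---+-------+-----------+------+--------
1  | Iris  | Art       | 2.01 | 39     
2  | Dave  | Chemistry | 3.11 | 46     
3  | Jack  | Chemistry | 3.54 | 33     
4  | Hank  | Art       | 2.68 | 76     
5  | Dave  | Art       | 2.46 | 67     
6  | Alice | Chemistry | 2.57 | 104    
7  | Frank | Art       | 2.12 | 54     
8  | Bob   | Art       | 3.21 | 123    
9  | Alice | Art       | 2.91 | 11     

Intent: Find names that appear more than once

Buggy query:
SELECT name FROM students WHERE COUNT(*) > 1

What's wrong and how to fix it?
Bug: WHERE can't reference COUNT(*); aggregates are computed after WHERE

Fix: Group first, then use HAVING for the count condition

Corrected query:
SELECT name FROM students GROUP BY name HAVING COUNT(*) > 1

Result:
name 
-----
Alice
Dave 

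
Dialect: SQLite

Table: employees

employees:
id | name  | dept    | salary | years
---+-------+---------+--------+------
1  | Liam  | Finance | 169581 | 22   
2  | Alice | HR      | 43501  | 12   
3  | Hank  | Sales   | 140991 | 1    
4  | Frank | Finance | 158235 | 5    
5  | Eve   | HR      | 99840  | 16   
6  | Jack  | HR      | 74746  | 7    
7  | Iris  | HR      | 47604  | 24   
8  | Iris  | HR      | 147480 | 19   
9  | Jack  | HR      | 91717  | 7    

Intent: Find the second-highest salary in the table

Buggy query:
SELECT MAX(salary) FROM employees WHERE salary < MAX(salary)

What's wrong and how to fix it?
Bug: MAX(salary) on the right of the comparison is an aggregate-in-WHERE error

Fix: Compute the overall MAX in a subquery, then take MAX of rows below it

Corrected query:
SELECT MAX(salary) FROM employees WHERE salary < (SELECT MAX(salary) FROM employees)

Result:
MAX(salary)
-----------
158235     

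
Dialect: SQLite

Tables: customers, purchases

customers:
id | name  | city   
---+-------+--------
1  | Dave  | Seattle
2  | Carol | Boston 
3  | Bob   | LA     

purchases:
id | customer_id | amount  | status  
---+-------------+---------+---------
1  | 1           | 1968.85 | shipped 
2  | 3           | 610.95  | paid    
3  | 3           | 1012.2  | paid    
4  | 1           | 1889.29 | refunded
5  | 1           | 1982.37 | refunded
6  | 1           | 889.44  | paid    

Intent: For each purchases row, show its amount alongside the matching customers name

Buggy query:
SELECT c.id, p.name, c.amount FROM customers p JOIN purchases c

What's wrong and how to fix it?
Bug: JOIN with no ON clause produces a cartesian product; every purchases row pairs with every customers row

Fix: Specify the join condition linking the foreign key to the parent id

Corrected query:
SELECT c.id, p.name, c.amount FROM customers p JOIN purchases c ON c.customer_id = p.id

Result:
id | name | amount 
---+------+--------
1  | Dave | 1968.85
2  | Bob  | 610.95 
3  | Bob  | 1012.2 
4  | Dave | 1889.29
5  | Dave | 1982.37
6  | Dave | 889.44 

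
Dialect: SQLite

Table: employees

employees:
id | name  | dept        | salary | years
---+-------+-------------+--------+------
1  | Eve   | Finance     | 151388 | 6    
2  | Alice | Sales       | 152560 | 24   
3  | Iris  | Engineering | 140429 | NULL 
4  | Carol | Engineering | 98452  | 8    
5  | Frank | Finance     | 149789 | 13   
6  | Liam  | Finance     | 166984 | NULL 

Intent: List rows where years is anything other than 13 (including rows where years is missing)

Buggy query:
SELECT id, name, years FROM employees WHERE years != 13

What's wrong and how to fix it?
Bug: Inequality against NULL is unknown, not true; rows with NULL are dropped

Fix: Add an explicit OR years IS NULL to include the missing-value rows

Corrected query:
SELECT id, name, years FROM employees WHERE years != 13 OR years IS NULL

Result:
id | name  | years
---+-------+------
1  | Eve   | 6    
2  | Alice | 24   
3  | Iris  | NULL 
4  | Carol | 8    
6  | Liam  | NULL 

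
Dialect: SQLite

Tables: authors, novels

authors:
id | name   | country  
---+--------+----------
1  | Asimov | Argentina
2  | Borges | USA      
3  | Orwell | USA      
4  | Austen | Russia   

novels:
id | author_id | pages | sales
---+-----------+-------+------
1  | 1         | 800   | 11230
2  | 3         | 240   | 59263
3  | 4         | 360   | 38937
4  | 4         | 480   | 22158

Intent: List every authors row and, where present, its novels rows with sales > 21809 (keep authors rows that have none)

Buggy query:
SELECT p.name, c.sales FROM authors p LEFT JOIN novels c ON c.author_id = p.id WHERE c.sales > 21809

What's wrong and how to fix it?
Bug: Filtering c.sales in WHERE discards the NULL rows produced by LEFT JOIN, turning it into an inner join

Fix: Move the right-table condition into the ON clause so unmatched parents are kept

Corrected query:
SELECT p.name, c.sales FROM authors p LEFT JOIN novels c ON c.author_id = p.id AND c.sales > 21809

Result:
name   | sales
-------+------
Asimov | NULL 
Borges | NULL 
Orwell | 59263
Austen | 22158
Austen | 38937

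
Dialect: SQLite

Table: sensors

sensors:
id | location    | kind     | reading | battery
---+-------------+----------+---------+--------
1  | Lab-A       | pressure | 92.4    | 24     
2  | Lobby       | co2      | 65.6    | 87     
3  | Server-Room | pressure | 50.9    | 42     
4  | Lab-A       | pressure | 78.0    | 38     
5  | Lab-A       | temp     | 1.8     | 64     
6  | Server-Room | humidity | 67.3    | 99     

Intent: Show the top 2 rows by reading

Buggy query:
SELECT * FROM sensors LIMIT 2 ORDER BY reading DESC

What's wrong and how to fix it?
Bug: ORDER BY cannot follow LIMIT; LIMIT is the final clause

Fix: Sort with ORDER BY, then apply LIMIT

Corrected query:
SELECT * FROM sensors ORDER BY reading DESC LIMIT 2

Result:
id | location | kind     | reading | battery
---+----------+----------+---------+--------
1  | Lab-A    | pressure | 92.4    | 24     
4  | Lab-A    | pressure | 78      | 38     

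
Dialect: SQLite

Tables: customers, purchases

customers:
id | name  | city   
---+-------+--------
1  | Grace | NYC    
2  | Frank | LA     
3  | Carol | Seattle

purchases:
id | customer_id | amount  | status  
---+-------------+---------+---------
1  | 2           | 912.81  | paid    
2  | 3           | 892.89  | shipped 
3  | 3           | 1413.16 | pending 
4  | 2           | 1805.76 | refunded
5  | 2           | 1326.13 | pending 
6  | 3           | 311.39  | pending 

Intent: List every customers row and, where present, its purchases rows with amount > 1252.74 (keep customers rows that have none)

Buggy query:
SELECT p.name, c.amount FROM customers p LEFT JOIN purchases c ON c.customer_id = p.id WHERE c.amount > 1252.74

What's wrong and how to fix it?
Bug: Filtering c.amount in WHERE discards the NULL rows produced by LEFT JOIN, turning it into an inner join

Fix: Put 'c.amount > 1252.74' in the JOIN's ON clause instead of WHERE

Corrected query:
SELECT p.name, c.amount FROM customers p LEFT JOIN purchases c ON c.customer_id = p.id AND c.amount > 1252.74

Result:
name  | amount 
------+--------
Grace | NULL   
Frank | 1326.13
Frank | 1805.76
Carol | 1413.16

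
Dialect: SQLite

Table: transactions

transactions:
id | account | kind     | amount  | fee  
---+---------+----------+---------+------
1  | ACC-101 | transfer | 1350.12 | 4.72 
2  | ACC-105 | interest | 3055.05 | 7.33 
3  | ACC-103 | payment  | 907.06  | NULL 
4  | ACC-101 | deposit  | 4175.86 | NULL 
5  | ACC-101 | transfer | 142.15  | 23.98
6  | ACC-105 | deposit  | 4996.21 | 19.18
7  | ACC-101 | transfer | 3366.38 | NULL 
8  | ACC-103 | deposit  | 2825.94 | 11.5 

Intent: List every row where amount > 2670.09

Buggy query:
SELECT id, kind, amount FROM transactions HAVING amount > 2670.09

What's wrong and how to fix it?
Bug: This is a non-aggregate query (no GROUP BY, no aggregates), so in SQLite the HAVING clause is invalid here; a row-level condition belongs in WHERE

Fix: Use WHERE for row-level filtering

Corrected query:
SELECT id, kind, amount FROM transactions WHERE amount > 2670.09

Result:
id | kind     | amount 
---+----------+--------
2  | interest | 3055.05
4  | deposit  | 4175.86
6  | deposit  | 4996.21
7  | transfer | 3366.38
8  | deposit  | 2825.94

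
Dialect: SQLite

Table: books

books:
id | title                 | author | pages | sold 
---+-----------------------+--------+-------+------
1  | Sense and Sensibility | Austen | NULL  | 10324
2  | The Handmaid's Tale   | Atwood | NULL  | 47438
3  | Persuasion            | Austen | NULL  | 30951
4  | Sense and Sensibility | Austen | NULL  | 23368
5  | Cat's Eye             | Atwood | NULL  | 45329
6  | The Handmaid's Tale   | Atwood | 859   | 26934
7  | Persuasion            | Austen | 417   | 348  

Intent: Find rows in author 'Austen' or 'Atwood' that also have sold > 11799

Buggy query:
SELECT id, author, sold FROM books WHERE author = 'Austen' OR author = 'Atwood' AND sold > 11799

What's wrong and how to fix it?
Bug: AND binds tighter than OR, so this parses as author = 'Austen' OR (author = 'Atwood' AND sold > 11799)

Fix: Group the OR with parentheses (or use IN), then AND the threshold

Corrected query:
SELECT id, author, sold FROM books WHERE (author = 'Austen' OR author = 'Atwood') AND sold > 11799

Result:
id | author | sold 
---+--------+------
2  | Atwood | 47438
3  | Austen | 30951
4  | Austen | 23368
5  | Atwood | 45329
6  | Atwood | 26934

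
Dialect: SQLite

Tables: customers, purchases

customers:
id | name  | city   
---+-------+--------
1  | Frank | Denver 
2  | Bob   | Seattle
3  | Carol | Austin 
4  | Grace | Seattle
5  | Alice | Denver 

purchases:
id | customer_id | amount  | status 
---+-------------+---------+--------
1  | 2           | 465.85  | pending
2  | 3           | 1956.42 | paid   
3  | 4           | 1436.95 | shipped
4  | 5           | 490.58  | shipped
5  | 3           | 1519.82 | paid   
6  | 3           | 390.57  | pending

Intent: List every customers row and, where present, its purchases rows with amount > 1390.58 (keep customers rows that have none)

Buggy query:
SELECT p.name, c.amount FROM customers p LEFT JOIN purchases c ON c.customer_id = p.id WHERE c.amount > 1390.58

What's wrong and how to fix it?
Bug: A WHERE condition on the right-hand table after LEFT JOIN drops unmatched parents

Fix: Put 'c.amount > 1390.58' in the JOIN's ON clause instead of WHERE

Corrected query:
SELECT p.name, c.amount FROM customers p LEFT JOIN purchases c ON c.customer_id = p.id AND c.amount > 1390.58

Result:
name  | amount 
------+--------
Frank | NULL   
Bob   | NULL   
Carol | 1519.82
Carol | 1956.42
Grace | 1436.95
Alice | NULL   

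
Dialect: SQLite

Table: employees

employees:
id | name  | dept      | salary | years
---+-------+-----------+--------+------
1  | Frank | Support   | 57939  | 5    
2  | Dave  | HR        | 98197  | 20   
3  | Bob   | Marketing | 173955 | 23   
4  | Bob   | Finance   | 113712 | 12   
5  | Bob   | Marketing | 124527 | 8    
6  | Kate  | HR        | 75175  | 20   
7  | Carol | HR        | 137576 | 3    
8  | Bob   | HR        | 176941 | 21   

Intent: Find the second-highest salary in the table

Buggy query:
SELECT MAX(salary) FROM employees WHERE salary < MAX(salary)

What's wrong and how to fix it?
Bug: The inner MAX is an aggregate inside WHERE, which is not allowed

Fix: Compute the overall MAX in a subquery, then take MAX of rows below it

Corrected query:
SELECT MAX(salary) FROM employees WHERE salary < (SELECT MAX(salary) FROM employees)

Result:
MAX(salary)
-----------
173955     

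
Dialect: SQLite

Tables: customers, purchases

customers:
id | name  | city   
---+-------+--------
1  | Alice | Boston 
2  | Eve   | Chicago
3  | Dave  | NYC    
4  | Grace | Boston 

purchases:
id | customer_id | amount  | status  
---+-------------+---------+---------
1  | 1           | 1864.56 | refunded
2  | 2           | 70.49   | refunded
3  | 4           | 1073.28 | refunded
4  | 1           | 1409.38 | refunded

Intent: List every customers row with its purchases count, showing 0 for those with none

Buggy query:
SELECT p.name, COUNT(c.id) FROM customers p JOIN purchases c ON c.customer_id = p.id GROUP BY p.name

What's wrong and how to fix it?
Bug: INNER JOIN drops customers rows that have no matching purchases rows

Fix: Use LEFT JOIN so parents without children still appear (COUNT(c.id) gives 0)

Corrected query:
SELECT p.name, COUNT(c.id) FROM customers p LEFT JOIN purchases c ON c.customer_id = p.id GROUP BY p.name

Result:
name  | COUNT(c.id)
------+------------
Alice | 2          
Dave  | 0          
Eve   | 1          
Grace | 1          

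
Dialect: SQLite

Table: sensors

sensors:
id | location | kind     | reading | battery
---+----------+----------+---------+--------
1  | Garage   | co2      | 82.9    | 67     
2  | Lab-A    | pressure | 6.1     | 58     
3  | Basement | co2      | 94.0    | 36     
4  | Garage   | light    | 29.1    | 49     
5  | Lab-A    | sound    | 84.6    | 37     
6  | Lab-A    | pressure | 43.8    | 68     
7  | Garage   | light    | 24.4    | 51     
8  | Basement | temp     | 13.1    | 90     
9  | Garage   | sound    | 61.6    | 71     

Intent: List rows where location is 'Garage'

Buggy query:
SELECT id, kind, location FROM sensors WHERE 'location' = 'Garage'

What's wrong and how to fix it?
Bug: 'location' in single quotes is a string literal, not the column; the comparison is literal-vs-literal and never true

Fix: Reference the column as location without single quotes

Corrected query:
SELECT id, kind, location FROM sensors WHERE location = 'Garage'

Result:
id | kind  | location
---+-------+---------
1  | co2   | Garage  
4  | light | Garage  
7  | light | Garage  
9  | sound | Garage  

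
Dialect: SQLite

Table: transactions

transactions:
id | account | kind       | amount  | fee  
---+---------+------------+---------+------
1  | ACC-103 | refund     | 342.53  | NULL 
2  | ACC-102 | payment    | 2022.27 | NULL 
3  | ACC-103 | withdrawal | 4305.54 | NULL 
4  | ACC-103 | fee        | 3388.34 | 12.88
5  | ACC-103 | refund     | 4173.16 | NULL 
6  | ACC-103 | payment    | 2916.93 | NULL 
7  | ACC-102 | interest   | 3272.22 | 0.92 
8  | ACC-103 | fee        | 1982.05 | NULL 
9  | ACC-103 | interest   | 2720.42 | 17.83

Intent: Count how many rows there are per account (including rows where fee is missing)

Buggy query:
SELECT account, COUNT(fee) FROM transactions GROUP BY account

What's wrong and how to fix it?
Bug: COUNT(fee) skips NULLs, so groups with missing fee are undercounted

Fix: Use COUNT(*) to count all rows regardless of NULL

Corrected query:
SELECT account, COUNT(*) FROM transactions GROUP BY account

Result:
account | COUNT(*)
--------+---------
ACC-102 | 2       
ACC-103 | 7       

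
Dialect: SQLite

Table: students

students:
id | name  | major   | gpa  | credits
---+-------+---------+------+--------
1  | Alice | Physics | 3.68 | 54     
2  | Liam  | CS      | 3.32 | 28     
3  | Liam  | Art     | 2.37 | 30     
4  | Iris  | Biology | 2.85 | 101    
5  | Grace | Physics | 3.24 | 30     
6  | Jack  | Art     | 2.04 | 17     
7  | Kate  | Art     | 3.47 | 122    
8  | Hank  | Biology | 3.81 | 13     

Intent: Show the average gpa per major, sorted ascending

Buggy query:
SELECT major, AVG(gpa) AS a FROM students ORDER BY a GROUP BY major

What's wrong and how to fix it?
Bug: GROUP BY must precede ORDER BY

Fix: Move ORDER BY to the end, after GROUP BY

Corrected query:
SELECT major, AVG(gpa) AS a FROM students GROUP BY major ORDER BY a

Result:
major   | a       
--------+---------
Art     | 2.626667
CS      | 3.32    
Biology | 3.33    
Physics | 3.46    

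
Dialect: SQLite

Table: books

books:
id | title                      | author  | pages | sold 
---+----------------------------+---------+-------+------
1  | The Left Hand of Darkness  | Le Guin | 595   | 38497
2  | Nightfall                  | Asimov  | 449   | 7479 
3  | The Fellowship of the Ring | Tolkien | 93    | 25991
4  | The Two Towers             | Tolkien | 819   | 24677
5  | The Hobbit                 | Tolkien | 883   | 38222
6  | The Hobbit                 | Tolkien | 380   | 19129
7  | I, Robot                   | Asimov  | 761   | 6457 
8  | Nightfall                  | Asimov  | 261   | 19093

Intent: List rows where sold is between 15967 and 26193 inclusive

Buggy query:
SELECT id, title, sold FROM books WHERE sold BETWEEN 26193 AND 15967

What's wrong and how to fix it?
Bug: The bounds are reversed; BETWEEN a AND b requires a <= b to match anything

Fix: Swap the bounds so the smaller value comes first

Corrected query:
SELECT id, title, sold FROM books WHERE sold BETWEEN 15967 AND 26193

Result:
id | title                      | sold 
---+----------------------------+------
3  | The Fellowship of the Ring | 25991
4  | The Two Towers             | 24677
6  | The Hobbit                 | 19129
8  | Nightfall                  | 19093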